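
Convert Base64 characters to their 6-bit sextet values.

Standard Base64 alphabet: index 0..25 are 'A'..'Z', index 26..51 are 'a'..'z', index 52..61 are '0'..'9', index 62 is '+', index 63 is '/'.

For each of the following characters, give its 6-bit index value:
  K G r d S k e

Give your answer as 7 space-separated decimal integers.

Answer: 10 6 43 29 18 36 30

Derivation:
'K': A..Z range, ord('K') − ord('A') = 10
'G': A..Z range, ord('G') − ord('A') = 6
'r': a..z range, 26 + ord('r') − ord('a') = 43
'd': a..z range, 26 + ord('d') − ord('a') = 29
'S': A..Z range, ord('S') − ord('A') = 18
'k': a..z range, 26 + ord('k') − ord('a') = 36
'e': a..z range, 26 + ord('e') − ord('a') = 30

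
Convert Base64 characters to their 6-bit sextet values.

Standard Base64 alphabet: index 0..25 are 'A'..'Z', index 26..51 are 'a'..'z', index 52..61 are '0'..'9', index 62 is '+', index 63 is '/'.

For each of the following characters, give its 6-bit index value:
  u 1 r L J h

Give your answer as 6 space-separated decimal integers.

'u': a..z range, 26 + ord('u') − ord('a') = 46
'1': 0..9 range, 52 + ord('1') − ord('0') = 53
'r': a..z range, 26 + ord('r') − ord('a') = 43
'L': A..Z range, ord('L') − ord('A') = 11
'J': A..Z range, ord('J') − ord('A') = 9
'h': a..z range, 26 + ord('h') − ord('a') = 33

Answer: 46 53 43 11 9 33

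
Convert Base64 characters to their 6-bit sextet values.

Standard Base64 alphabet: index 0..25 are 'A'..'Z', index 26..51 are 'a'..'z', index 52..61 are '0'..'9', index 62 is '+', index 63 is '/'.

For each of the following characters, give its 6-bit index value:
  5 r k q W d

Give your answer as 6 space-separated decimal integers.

Answer: 57 43 36 42 22 29

Derivation:
'5': 0..9 range, 52 + ord('5') − ord('0') = 57
'r': a..z range, 26 + ord('r') − ord('a') = 43
'k': a..z range, 26 + ord('k') − ord('a') = 36
'q': a..z range, 26 + ord('q') − ord('a') = 42
'W': A..Z range, ord('W') − ord('A') = 22
'd': a..z range, 26 + ord('d') − ord('a') = 29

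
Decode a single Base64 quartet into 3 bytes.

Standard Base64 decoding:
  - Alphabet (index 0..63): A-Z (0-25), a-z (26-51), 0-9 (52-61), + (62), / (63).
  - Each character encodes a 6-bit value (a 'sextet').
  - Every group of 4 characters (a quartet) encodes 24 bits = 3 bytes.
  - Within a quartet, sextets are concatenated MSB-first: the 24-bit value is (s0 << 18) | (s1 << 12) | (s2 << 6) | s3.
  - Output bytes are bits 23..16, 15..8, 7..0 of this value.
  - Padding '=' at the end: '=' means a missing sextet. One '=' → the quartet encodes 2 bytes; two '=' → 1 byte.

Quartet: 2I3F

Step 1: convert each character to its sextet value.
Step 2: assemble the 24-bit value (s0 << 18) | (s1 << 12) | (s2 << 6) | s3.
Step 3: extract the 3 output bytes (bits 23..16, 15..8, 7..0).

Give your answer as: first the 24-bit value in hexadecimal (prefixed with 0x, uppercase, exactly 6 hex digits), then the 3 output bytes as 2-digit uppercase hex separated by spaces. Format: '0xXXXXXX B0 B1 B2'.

Sextets: 2=54, I=8, 3=55, F=5
24-bit: (54<<18) | (8<<12) | (55<<6) | 5
      = 0xD80000 | 0x008000 | 0x000DC0 | 0x000005
      = 0xD88DC5
Bytes: (v>>16)&0xFF=D8, (v>>8)&0xFF=8D, v&0xFF=C5

Answer: 0xD88DC5 D8 8D C5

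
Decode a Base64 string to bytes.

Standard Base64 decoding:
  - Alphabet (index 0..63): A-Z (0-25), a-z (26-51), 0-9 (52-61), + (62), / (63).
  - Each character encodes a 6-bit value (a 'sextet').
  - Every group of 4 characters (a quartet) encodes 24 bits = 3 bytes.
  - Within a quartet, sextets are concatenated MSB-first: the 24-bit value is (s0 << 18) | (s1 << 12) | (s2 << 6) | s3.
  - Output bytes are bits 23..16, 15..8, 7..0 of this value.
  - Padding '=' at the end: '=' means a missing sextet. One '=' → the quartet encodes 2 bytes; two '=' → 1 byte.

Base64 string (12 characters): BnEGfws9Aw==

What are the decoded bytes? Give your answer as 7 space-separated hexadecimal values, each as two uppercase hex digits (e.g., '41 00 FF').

Answer: 06 71 06 7F 0B 3D 03

Derivation:
After char 0 ('B'=1): chars_in_quartet=1 acc=0x1 bytes_emitted=0
After char 1 ('n'=39): chars_in_quartet=2 acc=0x67 bytes_emitted=0
After char 2 ('E'=4): chars_in_quartet=3 acc=0x19C4 bytes_emitted=0
After char 3 ('G'=6): chars_in_quartet=4 acc=0x67106 -> emit 06 71 06, reset; bytes_emitted=3
After char 4 ('f'=31): chars_in_quartet=1 acc=0x1F bytes_emitted=3
After char 5 ('w'=48): chars_in_quartet=2 acc=0x7F0 bytes_emitted=3
After char 6 ('s'=44): chars_in_quartet=3 acc=0x1FC2C bytes_emitted=3
After char 7 ('9'=61): chars_in_quartet=4 acc=0x7F0B3D -> emit 7F 0B 3D, reset; bytes_emitted=6
After char 8 ('A'=0): chars_in_quartet=1 acc=0x0 bytes_emitted=6
After char 9 ('w'=48): chars_in_quartet=2 acc=0x30 bytes_emitted=6
Padding '==': partial quartet acc=0x30 -> emit 03; bytes_emitted=7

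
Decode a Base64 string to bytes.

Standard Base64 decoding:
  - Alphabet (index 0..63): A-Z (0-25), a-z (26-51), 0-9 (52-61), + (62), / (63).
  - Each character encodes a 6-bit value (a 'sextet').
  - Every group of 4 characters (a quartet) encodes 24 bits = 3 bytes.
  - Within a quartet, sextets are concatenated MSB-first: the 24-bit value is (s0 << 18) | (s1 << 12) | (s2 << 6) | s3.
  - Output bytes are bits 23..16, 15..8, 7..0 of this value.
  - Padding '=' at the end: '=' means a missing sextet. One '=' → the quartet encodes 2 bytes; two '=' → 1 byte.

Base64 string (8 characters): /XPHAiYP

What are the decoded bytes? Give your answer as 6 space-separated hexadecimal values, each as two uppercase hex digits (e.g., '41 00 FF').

After char 0 ('/'=63): chars_in_quartet=1 acc=0x3F bytes_emitted=0
After char 1 ('X'=23): chars_in_quartet=2 acc=0xFD7 bytes_emitted=0
After char 2 ('P'=15): chars_in_quartet=3 acc=0x3F5CF bytes_emitted=0
After char 3 ('H'=7): chars_in_quartet=4 acc=0xFD73C7 -> emit FD 73 C7, reset; bytes_emitted=3
After char 4 ('A'=0): chars_in_quartet=1 acc=0x0 bytes_emitted=3
After char 5 ('i'=34): chars_in_quartet=2 acc=0x22 bytes_emitted=3
After char 6 ('Y'=24): chars_in_quartet=3 acc=0x898 bytes_emitted=3
After char 7 ('P'=15): chars_in_quartet=4 acc=0x2260F -> emit 02 26 0F, reset; bytes_emitted=6

Answer: FD 73 C7 02 26 0F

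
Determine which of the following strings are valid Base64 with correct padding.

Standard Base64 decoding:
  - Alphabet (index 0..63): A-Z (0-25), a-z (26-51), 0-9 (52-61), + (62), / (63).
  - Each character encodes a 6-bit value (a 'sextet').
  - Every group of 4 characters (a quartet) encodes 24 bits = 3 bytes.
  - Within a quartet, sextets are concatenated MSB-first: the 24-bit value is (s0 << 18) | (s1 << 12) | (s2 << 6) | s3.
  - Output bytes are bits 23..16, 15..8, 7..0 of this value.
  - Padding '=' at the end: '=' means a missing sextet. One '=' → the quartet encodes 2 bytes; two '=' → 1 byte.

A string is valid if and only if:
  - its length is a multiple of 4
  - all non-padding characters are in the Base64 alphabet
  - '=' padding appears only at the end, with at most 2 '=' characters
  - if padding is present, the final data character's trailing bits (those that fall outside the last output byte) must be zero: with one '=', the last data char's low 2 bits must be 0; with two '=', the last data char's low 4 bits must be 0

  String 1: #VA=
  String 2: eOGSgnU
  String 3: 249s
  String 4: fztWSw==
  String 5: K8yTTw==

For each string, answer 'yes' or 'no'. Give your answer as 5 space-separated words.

Answer: no no yes yes yes

Derivation:
String 1: '#VA=' → invalid (bad char(s): ['#'])
String 2: 'eOGSgnU' → invalid (len=7 not mult of 4)
String 3: '249s' → valid
String 4: 'fztWSw==' → valid
String 5: 'K8yTTw==' → valid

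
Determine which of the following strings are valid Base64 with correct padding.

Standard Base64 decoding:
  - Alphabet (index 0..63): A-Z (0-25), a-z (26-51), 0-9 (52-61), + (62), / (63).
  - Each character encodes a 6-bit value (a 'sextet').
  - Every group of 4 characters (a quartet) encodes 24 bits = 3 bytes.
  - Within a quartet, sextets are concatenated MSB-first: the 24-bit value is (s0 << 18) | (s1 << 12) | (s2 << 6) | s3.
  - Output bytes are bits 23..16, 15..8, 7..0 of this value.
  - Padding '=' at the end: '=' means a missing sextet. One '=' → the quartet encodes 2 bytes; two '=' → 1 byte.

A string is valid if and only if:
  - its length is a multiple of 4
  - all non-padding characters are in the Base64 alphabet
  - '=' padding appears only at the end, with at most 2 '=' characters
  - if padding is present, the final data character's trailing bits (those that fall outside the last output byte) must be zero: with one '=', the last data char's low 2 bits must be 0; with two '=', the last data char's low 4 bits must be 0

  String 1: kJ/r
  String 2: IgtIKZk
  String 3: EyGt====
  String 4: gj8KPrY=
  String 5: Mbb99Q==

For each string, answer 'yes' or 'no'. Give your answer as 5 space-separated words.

String 1: 'kJ/r' → valid
String 2: 'IgtIKZk' → invalid (len=7 not mult of 4)
String 3: 'EyGt====' → invalid (4 pad chars (max 2))
String 4: 'gj8KPrY=' → valid
String 5: 'Mbb99Q==' → valid

Answer: yes no no yes yes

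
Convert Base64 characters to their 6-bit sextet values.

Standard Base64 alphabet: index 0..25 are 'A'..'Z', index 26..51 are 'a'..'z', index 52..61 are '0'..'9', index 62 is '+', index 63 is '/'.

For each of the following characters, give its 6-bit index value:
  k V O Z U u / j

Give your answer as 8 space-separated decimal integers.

'k': a..z range, 26 + ord('k') − ord('a') = 36
'V': A..Z range, ord('V') − ord('A') = 21
'O': A..Z range, ord('O') − ord('A') = 14
'Z': A..Z range, ord('Z') − ord('A') = 25
'U': A..Z range, ord('U') − ord('A') = 20
'u': a..z range, 26 + ord('u') − ord('a') = 46
'/': index 63
'j': a..z range, 26 + ord('j') − ord('a') = 35

Answer: 36 21 14 25 20 46 63 35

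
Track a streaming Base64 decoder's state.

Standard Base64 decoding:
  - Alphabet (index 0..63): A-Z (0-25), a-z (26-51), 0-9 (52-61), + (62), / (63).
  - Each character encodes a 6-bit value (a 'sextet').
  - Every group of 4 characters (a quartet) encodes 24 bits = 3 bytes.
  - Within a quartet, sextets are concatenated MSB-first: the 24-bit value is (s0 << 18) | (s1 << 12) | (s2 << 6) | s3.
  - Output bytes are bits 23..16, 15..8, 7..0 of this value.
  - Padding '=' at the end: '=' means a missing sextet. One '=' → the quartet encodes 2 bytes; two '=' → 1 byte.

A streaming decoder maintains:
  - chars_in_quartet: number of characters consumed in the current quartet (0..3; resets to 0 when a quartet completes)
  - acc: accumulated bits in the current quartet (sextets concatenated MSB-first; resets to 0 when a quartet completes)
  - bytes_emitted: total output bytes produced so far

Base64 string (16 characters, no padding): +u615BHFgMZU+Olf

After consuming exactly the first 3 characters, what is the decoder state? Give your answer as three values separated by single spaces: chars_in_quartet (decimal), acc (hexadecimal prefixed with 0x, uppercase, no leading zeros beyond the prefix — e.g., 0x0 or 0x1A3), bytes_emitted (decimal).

Answer: 3 0x3EBBA 0

Derivation:
After char 0 ('+'=62): chars_in_quartet=1 acc=0x3E bytes_emitted=0
After char 1 ('u'=46): chars_in_quartet=2 acc=0xFAE bytes_emitted=0
After char 2 ('6'=58): chars_in_quartet=3 acc=0x3EBBA bytes_emitted=0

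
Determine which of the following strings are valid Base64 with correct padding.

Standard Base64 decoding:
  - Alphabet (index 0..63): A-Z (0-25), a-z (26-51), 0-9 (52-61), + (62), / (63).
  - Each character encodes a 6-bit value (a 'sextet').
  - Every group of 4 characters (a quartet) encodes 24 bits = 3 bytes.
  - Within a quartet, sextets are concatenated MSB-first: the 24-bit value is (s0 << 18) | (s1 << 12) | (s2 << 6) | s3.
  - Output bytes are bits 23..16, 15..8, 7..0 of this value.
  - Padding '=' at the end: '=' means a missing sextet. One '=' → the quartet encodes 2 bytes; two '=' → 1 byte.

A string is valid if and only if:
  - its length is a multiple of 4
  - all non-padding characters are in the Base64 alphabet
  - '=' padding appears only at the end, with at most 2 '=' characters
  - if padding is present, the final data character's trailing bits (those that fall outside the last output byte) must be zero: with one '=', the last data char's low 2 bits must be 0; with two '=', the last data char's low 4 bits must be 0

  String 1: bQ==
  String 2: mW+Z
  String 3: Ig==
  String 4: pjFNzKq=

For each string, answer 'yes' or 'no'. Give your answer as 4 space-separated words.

String 1: 'bQ==' → valid
String 2: 'mW+Z' → valid
String 3: 'Ig==' → valid
String 4: 'pjFNzKq=' → invalid (bad trailing bits)

Answer: yes yes yes no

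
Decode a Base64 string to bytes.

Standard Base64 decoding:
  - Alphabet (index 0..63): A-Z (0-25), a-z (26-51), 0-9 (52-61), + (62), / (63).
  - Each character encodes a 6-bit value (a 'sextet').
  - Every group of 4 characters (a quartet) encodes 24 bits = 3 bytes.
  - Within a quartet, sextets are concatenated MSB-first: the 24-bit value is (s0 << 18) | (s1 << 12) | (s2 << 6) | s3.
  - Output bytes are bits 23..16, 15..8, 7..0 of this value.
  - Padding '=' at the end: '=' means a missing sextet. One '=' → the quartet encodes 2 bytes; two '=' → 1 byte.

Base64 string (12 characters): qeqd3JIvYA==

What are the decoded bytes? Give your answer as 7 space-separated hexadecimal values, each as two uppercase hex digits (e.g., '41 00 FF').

Answer: A9 EA 9D DC 92 2F 60

Derivation:
After char 0 ('q'=42): chars_in_quartet=1 acc=0x2A bytes_emitted=0
After char 1 ('e'=30): chars_in_quartet=2 acc=0xA9E bytes_emitted=0
After char 2 ('q'=42): chars_in_quartet=3 acc=0x2A7AA bytes_emitted=0
After char 3 ('d'=29): chars_in_quartet=4 acc=0xA9EA9D -> emit A9 EA 9D, reset; bytes_emitted=3
After char 4 ('3'=55): chars_in_quartet=1 acc=0x37 bytes_emitted=3
After char 5 ('J'=9): chars_in_quartet=2 acc=0xDC9 bytes_emitted=3
After char 6 ('I'=8): chars_in_quartet=3 acc=0x37248 bytes_emitted=3
After char 7 ('v'=47): chars_in_quartet=4 acc=0xDC922F -> emit DC 92 2F, reset; bytes_emitted=6
After char 8 ('Y'=24): chars_in_quartet=1 acc=0x18 bytes_emitted=6
After char 9 ('A'=0): chars_in_quartet=2 acc=0x600 bytes_emitted=6
Padding '==': partial quartet acc=0x600 -> emit 60; bytes_emitted=7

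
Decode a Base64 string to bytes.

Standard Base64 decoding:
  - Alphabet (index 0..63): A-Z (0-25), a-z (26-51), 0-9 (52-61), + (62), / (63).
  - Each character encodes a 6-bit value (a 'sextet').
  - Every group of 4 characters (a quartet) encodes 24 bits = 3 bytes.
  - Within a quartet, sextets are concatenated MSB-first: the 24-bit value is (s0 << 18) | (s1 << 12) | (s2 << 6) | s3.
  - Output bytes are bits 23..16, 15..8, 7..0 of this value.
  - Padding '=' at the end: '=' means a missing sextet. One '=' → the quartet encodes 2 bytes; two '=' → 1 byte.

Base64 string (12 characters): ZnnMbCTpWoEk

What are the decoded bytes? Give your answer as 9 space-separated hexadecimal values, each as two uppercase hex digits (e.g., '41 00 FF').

After char 0 ('Z'=25): chars_in_quartet=1 acc=0x19 bytes_emitted=0
After char 1 ('n'=39): chars_in_quartet=2 acc=0x667 bytes_emitted=0
After char 2 ('n'=39): chars_in_quartet=3 acc=0x199E7 bytes_emitted=0
After char 3 ('M'=12): chars_in_quartet=4 acc=0x6679CC -> emit 66 79 CC, reset; bytes_emitted=3
After char 4 ('b'=27): chars_in_quartet=1 acc=0x1B bytes_emitted=3
After char 5 ('C'=2): chars_in_quartet=2 acc=0x6C2 bytes_emitted=3
After char 6 ('T'=19): chars_in_quartet=3 acc=0x1B093 bytes_emitted=3
After char 7 ('p'=41): chars_in_quartet=4 acc=0x6C24E9 -> emit 6C 24 E9, reset; bytes_emitted=6
After char 8 ('W'=22): chars_in_quartet=1 acc=0x16 bytes_emitted=6
After char 9 ('o'=40): chars_in_quartet=2 acc=0x5A8 bytes_emitted=6
After char 10 ('E'=4): chars_in_quartet=3 acc=0x16A04 bytes_emitted=6
After char 11 ('k'=36): chars_in_quartet=4 acc=0x5A8124 -> emit 5A 81 24, reset; bytes_emitted=9

Answer: 66 79 CC 6C 24 E9 5A 81 24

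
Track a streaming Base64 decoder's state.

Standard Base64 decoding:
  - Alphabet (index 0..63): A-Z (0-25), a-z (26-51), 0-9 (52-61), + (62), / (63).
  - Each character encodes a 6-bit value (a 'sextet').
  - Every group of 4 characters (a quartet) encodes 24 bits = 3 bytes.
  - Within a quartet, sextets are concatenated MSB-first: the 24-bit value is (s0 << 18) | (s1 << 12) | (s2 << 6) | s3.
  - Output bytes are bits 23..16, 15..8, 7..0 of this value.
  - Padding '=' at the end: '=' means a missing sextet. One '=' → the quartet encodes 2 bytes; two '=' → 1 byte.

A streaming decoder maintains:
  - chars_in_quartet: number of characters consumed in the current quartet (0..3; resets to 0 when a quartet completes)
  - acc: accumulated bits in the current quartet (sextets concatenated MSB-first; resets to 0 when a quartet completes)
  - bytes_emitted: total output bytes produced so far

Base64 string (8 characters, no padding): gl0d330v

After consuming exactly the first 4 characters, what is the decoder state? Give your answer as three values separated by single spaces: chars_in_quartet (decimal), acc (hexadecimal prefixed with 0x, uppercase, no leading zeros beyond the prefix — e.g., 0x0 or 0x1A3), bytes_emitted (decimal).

Answer: 0 0x0 3

Derivation:
After char 0 ('g'=32): chars_in_quartet=1 acc=0x20 bytes_emitted=0
After char 1 ('l'=37): chars_in_quartet=2 acc=0x825 bytes_emitted=0
After char 2 ('0'=52): chars_in_quartet=3 acc=0x20974 bytes_emitted=0
After char 3 ('d'=29): chars_in_quartet=4 acc=0x825D1D -> emit 82 5D 1D, reset; bytes_emitted=3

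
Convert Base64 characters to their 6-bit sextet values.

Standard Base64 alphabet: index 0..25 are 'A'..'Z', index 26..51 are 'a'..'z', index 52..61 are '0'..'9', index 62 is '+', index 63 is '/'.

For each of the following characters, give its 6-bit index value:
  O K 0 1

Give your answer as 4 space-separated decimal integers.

'O': A..Z range, ord('O') − ord('A') = 14
'K': A..Z range, ord('K') − ord('A') = 10
'0': 0..9 range, 52 + ord('0') − ord('0') = 52
'1': 0..9 range, 52 + ord('1') − ord('0') = 53

Answer: 14 10 52 53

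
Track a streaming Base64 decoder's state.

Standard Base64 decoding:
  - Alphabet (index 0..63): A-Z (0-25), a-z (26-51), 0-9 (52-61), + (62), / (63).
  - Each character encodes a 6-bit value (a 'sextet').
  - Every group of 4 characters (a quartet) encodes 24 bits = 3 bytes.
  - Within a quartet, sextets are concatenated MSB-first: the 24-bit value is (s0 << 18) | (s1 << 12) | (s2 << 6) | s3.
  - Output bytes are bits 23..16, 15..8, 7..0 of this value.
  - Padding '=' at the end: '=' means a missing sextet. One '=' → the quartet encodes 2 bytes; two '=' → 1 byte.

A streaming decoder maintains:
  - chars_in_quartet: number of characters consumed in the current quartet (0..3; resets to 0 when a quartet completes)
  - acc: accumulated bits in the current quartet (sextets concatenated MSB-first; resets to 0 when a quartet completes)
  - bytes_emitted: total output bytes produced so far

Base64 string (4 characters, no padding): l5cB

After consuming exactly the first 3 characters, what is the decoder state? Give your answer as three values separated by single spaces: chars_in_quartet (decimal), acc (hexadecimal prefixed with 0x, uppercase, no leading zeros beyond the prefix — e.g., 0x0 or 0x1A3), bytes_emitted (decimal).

After char 0 ('l'=37): chars_in_quartet=1 acc=0x25 bytes_emitted=0
After char 1 ('5'=57): chars_in_quartet=2 acc=0x979 bytes_emitted=0
After char 2 ('c'=28): chars_in_quartet=3 acc=0x25E5C bytes_emitted=0

Answer: 3 0x25E5C 0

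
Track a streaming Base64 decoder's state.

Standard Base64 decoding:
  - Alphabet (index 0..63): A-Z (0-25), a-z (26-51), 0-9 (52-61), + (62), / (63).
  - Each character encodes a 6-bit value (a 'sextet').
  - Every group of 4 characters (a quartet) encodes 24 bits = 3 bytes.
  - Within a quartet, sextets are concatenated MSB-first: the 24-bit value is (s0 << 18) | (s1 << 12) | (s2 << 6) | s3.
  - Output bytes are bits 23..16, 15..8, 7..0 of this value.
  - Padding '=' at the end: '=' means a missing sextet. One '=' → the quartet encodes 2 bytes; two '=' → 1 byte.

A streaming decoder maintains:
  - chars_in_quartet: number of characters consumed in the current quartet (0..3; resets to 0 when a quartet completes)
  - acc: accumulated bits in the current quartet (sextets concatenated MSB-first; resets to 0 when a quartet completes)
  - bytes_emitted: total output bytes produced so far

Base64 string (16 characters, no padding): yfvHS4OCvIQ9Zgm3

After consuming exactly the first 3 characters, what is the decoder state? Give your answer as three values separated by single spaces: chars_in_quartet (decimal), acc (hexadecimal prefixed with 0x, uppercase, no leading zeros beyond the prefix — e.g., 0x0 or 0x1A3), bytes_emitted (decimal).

After char 0 ('y'=50): chars_in_quartet=1 acc=0x32 bytes_emitted=0
After char 1 ('f'=31): chars_in_quartet=2 acc=0xC9F bytes_emitted=0
After char 2 ('v'=47): chars_in_quartet=3 acc=0x327EF bytes_emitted=0

Answer: 3 0x327EF 0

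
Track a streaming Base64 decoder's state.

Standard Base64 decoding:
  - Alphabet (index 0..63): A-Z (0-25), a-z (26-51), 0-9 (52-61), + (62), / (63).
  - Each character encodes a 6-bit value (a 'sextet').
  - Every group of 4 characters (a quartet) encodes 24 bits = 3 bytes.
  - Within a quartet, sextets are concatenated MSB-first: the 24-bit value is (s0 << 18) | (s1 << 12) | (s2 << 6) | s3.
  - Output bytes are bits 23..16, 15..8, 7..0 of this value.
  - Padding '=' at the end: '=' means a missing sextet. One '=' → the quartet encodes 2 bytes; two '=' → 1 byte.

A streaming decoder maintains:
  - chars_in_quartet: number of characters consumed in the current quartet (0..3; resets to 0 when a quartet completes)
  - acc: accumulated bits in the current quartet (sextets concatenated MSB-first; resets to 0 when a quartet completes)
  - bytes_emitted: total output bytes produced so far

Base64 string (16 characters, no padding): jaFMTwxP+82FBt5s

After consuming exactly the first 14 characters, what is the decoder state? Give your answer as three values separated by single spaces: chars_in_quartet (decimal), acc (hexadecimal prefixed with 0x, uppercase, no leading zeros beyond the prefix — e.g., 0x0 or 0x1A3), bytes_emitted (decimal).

After char 0 ('j'=35): chars_in_quartet=1 acc=0x23 bytes_emitted=0
After char 1 ('a'=26): chars_in_quartet=2 acc=0x8DA bytes_emitted=0
After char 2 ('F'=5): chars_in_quartet=3 acc=0x23685 bytes_emitted=0
After char 3 ('M'=12): chars_in_quartet=4 acc=0x8DA14C -> emit 8D A1 4C, reset; bytes_emitted=3
After char 4 ('T'=19): chars_in_quartet=1 acc=0x13 bytes_emitted=3
After char 5 ('w'=48): chars_in_quartet=2 acc=0x4F0 bytes_emitted=3
After char 6 ('x'=49): chars_in_quartet=3 acc=0x13C31 bytes_emitted=3
After char 7 ('P'=15): chars_in_quartet=4 acc=0x4F0C4F -> emit 4F 0C 4F, reset; bytes_emitted=6
After char 8 ('+'=62): chars_in_quartet=1 acc=0x3E bytes_emitted=6
After char 9 ('8'=60): chars_in_quartet=2 acc=0xFBC bytes_emitted=6
After char 10 ('2'=54): chars_in_quartet=3 acc=0x3EF36 bytes_emitted=6
After char 11 ('F'=5): chars_in_quartet=4 acc=0xFBCD85 -> emit FB CD 85, reset; bytes_emitted=9
After char 12 ('B'=1): chars_in_quartet=1 acc=0x1 bytes_emitted=9
After char 13 ('t'=45): chars_in_quartet=2 acc=0x6D bytes_emitted=9

Answer: 2 0x6D 9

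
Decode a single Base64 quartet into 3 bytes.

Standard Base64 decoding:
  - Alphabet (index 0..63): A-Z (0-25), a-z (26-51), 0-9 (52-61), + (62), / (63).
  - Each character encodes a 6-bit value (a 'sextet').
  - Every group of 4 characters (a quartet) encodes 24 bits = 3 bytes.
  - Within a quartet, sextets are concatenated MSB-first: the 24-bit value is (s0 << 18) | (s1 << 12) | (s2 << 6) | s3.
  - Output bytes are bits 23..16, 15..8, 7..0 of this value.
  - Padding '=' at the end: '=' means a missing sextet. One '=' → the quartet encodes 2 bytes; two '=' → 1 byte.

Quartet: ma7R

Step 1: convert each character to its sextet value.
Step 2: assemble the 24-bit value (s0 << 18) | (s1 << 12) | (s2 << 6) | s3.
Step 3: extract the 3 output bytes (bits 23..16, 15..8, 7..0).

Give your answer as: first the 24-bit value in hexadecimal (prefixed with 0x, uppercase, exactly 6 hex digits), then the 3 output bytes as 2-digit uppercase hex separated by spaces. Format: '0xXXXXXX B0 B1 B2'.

Sextets: m=38, a=26, 7=59, R=17
24-bit: (38<<18) | (26<<12) | (59<<6) | 17
      = 0x980000 | 0x01A000 | 0x000EC0 | 0x000011
      = 0x99AED1
Bytes: (v>>16)&0xFF=99, (v>>8)&0xFF=AE, v&0xFF=D1

Answer: 0x99AED1 99 AE D1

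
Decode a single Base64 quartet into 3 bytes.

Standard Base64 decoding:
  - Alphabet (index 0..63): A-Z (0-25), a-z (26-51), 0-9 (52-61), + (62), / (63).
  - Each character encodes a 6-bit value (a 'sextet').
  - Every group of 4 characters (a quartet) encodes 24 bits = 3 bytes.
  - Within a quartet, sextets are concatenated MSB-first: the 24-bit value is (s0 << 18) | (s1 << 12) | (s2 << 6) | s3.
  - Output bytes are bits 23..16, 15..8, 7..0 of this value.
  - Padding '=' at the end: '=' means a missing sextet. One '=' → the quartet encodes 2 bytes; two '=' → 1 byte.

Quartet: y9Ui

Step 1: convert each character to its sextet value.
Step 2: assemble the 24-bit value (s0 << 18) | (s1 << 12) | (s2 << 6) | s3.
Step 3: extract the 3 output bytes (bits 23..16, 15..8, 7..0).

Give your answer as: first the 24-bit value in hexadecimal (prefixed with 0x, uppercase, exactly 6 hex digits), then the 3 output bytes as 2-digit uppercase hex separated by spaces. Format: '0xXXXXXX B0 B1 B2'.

Sextets: y=50, 9=61, U=20, i=34
24-bit: (50<<18) | (61<<12) | (20<<6) | 34
      = 0xC80000 | 0x03D000 | 0x000500 | 0x000022
      = 0xCBD522
Bytes: (v>>16)&0xFF=CB, (v>>8)&0xFF=D5, v&0xFF=22

Answer: 0xCBD522 CB D5 22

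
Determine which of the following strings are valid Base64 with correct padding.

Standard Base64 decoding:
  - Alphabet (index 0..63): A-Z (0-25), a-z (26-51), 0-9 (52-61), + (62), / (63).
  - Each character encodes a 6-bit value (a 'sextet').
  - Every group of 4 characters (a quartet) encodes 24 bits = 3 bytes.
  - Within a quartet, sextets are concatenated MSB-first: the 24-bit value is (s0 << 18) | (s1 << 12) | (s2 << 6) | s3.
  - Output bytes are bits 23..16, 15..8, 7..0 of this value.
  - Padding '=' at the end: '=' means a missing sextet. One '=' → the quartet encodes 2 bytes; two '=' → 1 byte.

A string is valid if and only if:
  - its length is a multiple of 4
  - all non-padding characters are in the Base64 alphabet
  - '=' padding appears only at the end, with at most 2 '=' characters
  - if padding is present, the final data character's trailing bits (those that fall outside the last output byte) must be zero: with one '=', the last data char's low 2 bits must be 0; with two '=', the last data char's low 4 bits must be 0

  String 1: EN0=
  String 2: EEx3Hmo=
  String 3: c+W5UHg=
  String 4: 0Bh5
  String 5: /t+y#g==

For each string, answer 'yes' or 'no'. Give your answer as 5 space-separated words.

Answer: yes yes yes yes no

Derivation:
String 1: 'EN0=' → valid
String 2: 'EEx3Hmo=' → valid
String 3: 'c+W5UHg=' → valid
String 4: '0Bh5' → valid
String 5: '/t+y#g==' → invalid (bad char(s): ['#'])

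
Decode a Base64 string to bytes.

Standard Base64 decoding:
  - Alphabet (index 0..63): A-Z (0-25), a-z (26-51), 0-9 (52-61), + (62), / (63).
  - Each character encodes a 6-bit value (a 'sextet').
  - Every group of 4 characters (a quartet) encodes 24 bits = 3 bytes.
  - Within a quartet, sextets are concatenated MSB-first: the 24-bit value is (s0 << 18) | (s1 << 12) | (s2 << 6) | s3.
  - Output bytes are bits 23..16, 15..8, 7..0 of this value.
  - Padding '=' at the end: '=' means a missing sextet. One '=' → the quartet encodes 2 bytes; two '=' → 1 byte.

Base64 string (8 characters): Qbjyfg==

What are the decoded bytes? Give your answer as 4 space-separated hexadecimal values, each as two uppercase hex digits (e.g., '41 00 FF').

After char 0 ('Q'=16): chars_in_quartet=1 acc=0x10 bytes_emitted=0
After char 1 ('b'=27): chars_in_quartet=2 acc=0x41B bytes_emitted=0
After char 2 ('j'=35): chars_in_quartet=3 acc=0x106E3 bytes_emitted=0
After char 3 ('y'=50): chars_in_quartet=4 acc=0x41B8F2 -> emit 41 B8 F2, reset; bytes_emitted=3
After char 4 ('f'=31): chars_in_quartet=1 acc=0x1F bytes_emitted=3
After char 5 ('g'=32): chars_in_quartet=2 acc=0x7E0 bytes_emitted=3
Padding '==': partial quartet acc=0x7E0 -> emit 7E; bytes_emitted=4

Answer: 41 B8 F2 7E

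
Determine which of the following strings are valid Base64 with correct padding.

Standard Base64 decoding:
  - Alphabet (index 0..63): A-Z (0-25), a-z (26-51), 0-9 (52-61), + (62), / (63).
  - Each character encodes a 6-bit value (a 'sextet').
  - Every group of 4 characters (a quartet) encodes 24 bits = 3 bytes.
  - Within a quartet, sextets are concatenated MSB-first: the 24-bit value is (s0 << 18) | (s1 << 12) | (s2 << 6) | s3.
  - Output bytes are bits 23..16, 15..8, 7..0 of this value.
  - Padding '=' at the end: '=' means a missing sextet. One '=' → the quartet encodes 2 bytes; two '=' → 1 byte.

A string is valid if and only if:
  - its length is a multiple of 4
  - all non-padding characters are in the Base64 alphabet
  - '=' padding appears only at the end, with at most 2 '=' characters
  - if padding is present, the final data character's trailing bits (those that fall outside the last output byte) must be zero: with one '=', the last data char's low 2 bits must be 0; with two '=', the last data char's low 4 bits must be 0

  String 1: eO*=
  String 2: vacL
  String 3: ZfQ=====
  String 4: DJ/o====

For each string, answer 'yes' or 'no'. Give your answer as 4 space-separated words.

String 1: 'eO*=' → invalid (bad char(s): ['*'])
String 2: 'vacL' → valid
String 3: 'ZfQ=====' → invalid (5 pad chars (max 2))
String 4: 'DJ/o====' → invalid (4 pad chars (max 2))

Answer: no yes no no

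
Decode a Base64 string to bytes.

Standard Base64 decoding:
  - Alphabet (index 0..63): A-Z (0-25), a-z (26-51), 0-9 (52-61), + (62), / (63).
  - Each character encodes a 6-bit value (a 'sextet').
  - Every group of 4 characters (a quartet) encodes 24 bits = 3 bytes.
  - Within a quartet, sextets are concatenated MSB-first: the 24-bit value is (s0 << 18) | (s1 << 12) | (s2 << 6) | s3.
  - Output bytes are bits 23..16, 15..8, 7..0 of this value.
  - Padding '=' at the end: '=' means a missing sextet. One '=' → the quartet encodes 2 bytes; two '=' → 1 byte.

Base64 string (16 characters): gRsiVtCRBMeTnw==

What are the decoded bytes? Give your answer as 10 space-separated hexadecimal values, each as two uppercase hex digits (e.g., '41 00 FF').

After char 0 ('g'=32): chars_in_quartet=1 acc=0x20 bytes_emitted=0
After char 1 ('R'=17): chars_in_quartet=2 acc=0x811 bytes_emitted=0
After char 2 ('s'=44): chars_in_quartet=3 acc=0x2046C bytes_emitted=0
After char 3 ('i'=34): chars_in_quartet=4 acc=0x811B22 -> emit 81 1B 22, reset; bytes_emitted=3
After char 4 ('V'=21): chars_in_quartet=1 acc=0x15 bytes_emitted=3
After char 5 ('t'=45): chars_in_quartet=2 acc=0x56D bytes_emitted=3
After char 6 ('C'=2): chars_in_quartet=3 acc=0x15B42 bytes_emitted=3
After char 7 ('R'=17): chars_in_quartet=4 acc=0x56D091 -> emit 56 D0 91, reset; bytes_emitted=6
After char 8 ('B'=1): chars_in_quartet=1 acc=0x1 bytes_emitted=6
After char 9 ('M'=12): chars_in_quartet=2 acc=0x4C bytes_emitted=6
After char 10 ('e'=30): chars_in_quartet=3 acc=0x131E bytes_emitted=6
After char 11 ('T'=19): chars_in_quartet=4 acc=0x4C793 -> emit 04 C7 93, reset; bytes_emitted=9
After char 12 ('n'=39): chars_in_quartet=1 acc=0x27 bytes_emitted=9
After char 13 ('w'=48): chars_in_quartet=2 acc=0x9F0 bytes_emitted=9
Padding '==': partial quartet acc=0x9F0 -> emit 9F; bytes_emitted=10

Answer: 81 1B 22 56 D0 91 04 C7 93 9F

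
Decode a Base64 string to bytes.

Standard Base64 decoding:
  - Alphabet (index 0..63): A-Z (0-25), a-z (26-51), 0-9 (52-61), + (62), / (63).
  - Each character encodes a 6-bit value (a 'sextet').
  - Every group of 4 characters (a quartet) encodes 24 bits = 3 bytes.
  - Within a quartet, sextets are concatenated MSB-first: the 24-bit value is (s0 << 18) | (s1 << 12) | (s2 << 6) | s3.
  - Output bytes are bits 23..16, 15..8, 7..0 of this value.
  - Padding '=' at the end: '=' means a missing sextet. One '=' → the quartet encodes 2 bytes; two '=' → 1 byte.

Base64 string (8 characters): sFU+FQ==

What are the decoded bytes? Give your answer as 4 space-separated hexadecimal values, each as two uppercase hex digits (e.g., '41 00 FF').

After char 0 ('s'=44): chars_in_quartet=1 acc=0x2C bytes_emitted=0
After char 1 ('F'=5): chars_in_quartet=2 acc=0xB05 bytes_emitted=0
After char 2 ('U'=20): chars_in_quartet=3 acc=0x2C154 bytes_emitted=0
After char 3 ('+'=62): chars_in_quartet=4 acc=0xB0553E -> emit B0 55 3E, reset; bytes_emitted=3
After char 4 ('F'=5): chars_in_quartet=1 acc=0x5 bytes_emitted=3
After char 5 ('Q'=16): chars_in_quartet=2 acc=0x150 bytes_emitted=3
Padding '==': partial quartet acc=0x150 -> emit 15; bytes_emitted=4

Answer: B0 55 3E 15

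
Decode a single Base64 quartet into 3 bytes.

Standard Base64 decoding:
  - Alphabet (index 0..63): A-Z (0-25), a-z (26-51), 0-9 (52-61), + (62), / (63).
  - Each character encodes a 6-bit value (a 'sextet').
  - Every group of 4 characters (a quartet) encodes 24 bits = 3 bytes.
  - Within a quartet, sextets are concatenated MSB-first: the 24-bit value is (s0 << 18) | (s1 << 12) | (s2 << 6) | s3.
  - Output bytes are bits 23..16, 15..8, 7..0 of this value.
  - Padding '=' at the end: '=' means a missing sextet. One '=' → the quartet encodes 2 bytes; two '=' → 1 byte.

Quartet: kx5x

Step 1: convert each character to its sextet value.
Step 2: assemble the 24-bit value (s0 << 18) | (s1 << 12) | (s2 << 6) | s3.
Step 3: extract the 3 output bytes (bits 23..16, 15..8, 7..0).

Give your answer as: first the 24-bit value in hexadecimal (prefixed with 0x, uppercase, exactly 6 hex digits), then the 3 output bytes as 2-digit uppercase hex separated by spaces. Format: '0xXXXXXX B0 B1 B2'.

Answer: 0x931E71 93 1E 71

Derivation:
Sextets: k=36, x=49, 5=57, x=49
24-bit: (36<<18) | (49<<12) | (57<<6) | 49
      = 0x900000 | 0x031000 | 0x000E40 | 0x000031
      = 0x931E71
Bytes: (v>>16)&0xFF=93, (v>>8)&0xFF=1E, v&0xFF=71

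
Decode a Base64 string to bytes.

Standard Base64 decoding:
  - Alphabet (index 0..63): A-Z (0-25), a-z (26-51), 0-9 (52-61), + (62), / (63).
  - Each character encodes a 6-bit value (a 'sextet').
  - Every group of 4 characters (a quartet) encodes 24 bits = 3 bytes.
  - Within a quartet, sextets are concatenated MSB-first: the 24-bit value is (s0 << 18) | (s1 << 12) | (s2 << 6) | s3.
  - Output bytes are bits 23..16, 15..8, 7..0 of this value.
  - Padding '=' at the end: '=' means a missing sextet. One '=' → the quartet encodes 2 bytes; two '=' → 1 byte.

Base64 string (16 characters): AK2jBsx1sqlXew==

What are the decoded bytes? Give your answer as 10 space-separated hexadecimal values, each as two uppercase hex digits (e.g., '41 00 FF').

Answer: 00 AD A3 06 CC 75 B2 A9 57 7B

Derivation:
After char 0 ('A'=0): chars_in_quartet=1 acc=0x0 bytes_emitted=0
After char 1 ('K'=10): chars_in_quartet=2 acc=0xA bytes_emitted=0
After char 2 ('2'=54): chars_in_quartet=3 acc=0x2B6 bytes_emitted=0
After char 3 ('j'=35): chars_in_quartet=4 acc=0xADA3 -> emit 00 AD A3, reset; bytes_emitted=3
After char 4 ('B'=1): chars_in_quartet=1 acc=0x1 bytes_emitted=3
After char 5 ('s'=44): chars_in_quartet=2 acc=0x6C bytes_emitted=3
After char 6 ('x'=49): chars_in_quartet=3 acc=0x1B31 bytes_emitted=3
After char 7 ('1'=53): chars_in_quartet=4 acc=0x6CC75 -> emit 06 CC 75, reset; bytes_emitted=6
After char 8 ('s'=44): chars_in_quartet=1 acc=0x2C bytes_emitted=6
After char 9 ('q'=42): chars_in_quartet=2 acc=0xB2A bytes_emitted=6
After char 10 ('l'=37): chars_in_quartet=3 acc=0x2CAA5 bytes_emitted=6
After char 11 ('X'=23): chars_in_quartet=4 acc=0xB2A957 -> emit B2 A9 57, reset; bytes_emitted=9
After char 12 ('e'=30): chars_in_quartet=1 acc=0x1E bytes_emitted=9
After char 13 ('w'=48): chars_in_quartet=2 acc=0x7B0 bytes_emitted=9
Padding '==': partial quartet acc=0x7B0 -> emit 7B; bytes_emitted=10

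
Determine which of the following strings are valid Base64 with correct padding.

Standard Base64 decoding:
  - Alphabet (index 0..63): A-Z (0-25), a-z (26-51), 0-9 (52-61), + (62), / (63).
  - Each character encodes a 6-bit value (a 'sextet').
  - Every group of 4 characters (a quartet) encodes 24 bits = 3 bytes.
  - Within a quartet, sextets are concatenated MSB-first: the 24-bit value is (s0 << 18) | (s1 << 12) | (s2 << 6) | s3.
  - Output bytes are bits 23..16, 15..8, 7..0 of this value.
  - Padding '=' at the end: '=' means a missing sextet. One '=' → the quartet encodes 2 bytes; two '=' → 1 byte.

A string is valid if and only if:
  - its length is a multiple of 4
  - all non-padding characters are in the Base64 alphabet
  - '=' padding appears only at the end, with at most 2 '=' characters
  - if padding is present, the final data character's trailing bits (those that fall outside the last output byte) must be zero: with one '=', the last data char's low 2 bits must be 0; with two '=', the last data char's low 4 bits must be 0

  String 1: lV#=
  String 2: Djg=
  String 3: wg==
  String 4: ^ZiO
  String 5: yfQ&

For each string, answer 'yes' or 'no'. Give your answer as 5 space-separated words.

String 1: 'lV#=' → invalid (bad char(s): ['#'])
String 2: 'Djg=' → valid
String 3: 'wg==' → valid
String 4: '^ZiO' → invalid (bad char(s): ['^'])
String 5: 'yfQ&' → invalid (bad char(s): ['&'])

Answer: no yes yes no no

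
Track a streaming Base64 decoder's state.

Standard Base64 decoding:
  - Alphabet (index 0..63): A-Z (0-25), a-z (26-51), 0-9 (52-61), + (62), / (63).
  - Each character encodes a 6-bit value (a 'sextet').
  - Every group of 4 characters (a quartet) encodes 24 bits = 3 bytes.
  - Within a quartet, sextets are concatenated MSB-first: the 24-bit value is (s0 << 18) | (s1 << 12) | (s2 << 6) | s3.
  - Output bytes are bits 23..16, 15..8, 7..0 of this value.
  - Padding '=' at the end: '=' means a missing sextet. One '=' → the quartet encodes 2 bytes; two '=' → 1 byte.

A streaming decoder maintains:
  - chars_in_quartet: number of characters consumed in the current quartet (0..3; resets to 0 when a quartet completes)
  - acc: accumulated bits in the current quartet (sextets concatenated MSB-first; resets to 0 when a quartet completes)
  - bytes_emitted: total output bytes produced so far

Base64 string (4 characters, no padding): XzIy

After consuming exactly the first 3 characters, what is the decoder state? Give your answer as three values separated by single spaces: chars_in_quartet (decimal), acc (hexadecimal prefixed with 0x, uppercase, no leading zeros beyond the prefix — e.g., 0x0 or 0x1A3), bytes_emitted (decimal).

Answer: 3 0x17CC8 0

Derivation:
After char 0 ('X'=23): chars_in_quartet=1 acc=0x17 bytes_emitted=0
After char 1 ('z'=51): chars_in_quartet=2 acc=0x5F3 bytes_emitted=0
After char 2 ('I'=8): chars_in_quartet=3 acc=0x17CC8 bytes_emitted=0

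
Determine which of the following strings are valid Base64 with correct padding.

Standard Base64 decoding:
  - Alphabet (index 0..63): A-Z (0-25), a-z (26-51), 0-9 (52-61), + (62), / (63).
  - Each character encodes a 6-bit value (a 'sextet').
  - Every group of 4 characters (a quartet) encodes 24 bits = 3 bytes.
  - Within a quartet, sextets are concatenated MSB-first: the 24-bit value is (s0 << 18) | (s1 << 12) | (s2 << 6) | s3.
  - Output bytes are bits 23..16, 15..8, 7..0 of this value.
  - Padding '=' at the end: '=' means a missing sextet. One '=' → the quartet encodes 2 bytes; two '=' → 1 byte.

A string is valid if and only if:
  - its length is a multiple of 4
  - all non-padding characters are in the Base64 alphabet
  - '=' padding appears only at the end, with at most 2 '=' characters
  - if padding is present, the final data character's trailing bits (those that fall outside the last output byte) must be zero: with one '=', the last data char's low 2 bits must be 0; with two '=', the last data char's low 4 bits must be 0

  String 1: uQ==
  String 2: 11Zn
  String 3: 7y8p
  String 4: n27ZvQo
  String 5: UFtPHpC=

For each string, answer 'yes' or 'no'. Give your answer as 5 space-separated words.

String 1: 'uQ==' → valid
String 2: '11Zn' → valid
String 3: '7y8p' → valid
String 4: 'n27ZvQo' → invalid (len=7 not mult of 4)
String 5: 'UFtPHpC=' → invalid (bad trailing bits)

Answer: yes yes yes no no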